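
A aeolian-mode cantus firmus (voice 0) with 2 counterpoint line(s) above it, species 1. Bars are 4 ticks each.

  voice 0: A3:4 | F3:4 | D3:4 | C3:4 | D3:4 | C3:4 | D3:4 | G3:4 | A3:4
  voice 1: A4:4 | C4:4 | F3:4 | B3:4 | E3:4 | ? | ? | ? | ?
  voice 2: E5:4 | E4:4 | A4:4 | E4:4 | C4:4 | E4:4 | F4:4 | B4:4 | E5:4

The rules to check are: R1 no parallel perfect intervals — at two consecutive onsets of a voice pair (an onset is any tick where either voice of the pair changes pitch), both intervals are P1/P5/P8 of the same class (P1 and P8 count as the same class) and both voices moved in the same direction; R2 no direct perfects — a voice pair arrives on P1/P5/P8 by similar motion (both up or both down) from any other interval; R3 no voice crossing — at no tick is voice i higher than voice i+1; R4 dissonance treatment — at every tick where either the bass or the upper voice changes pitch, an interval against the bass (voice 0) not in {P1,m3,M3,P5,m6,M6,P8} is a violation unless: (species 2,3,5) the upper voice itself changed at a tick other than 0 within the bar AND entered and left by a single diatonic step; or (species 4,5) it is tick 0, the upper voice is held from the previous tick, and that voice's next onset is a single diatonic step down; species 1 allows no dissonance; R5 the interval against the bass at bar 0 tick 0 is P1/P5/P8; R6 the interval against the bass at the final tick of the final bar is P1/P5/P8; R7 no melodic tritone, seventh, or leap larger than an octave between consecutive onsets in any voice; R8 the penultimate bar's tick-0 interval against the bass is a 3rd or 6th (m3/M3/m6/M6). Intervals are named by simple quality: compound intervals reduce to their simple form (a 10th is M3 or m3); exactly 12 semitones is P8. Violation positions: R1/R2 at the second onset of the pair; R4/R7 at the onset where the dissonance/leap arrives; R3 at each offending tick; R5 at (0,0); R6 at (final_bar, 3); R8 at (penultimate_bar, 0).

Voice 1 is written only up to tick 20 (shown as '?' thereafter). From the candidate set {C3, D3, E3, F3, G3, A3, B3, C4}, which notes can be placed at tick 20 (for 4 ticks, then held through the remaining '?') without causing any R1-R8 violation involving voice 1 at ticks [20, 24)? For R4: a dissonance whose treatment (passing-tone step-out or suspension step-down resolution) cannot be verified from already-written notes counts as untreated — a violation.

{C4, E3, G3}

C3: violates R2
D3: violates R4
E3: legal
F3: violates R4
G3: legal
A3: violates R2
B3: violates R4
C4: legal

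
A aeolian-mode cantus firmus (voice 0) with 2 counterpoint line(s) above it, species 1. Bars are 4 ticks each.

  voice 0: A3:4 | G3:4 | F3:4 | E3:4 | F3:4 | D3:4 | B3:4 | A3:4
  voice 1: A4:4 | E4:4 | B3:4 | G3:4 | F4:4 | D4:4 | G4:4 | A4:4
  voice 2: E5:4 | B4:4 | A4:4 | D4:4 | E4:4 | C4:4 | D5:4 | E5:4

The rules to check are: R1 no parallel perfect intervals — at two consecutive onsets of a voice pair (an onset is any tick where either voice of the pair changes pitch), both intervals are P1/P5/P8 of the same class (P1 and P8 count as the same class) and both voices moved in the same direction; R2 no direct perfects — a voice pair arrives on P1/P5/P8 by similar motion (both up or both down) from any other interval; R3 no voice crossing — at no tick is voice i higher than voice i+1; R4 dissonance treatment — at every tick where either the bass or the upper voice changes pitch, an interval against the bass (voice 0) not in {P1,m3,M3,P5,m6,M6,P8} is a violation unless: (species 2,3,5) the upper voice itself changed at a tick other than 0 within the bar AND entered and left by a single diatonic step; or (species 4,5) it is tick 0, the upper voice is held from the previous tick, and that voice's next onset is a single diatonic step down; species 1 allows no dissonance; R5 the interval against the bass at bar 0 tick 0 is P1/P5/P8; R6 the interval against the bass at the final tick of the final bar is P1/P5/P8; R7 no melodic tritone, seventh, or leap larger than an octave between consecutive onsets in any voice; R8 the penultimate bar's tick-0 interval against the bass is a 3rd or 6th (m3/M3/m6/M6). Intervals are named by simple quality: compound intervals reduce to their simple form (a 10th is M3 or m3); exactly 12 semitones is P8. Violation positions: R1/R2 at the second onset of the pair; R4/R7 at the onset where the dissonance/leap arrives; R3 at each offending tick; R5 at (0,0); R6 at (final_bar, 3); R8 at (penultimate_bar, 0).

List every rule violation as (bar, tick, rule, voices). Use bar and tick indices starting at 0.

bar 0: v0=A3 v1=A4 v2=E5 downbeat P5
bar 1: v0=G3 v1=E4 v2=B4 downbeat M3
bar 2: v0=F3 v1=B3 v2=A4 downbeat M3
bar 3: v0=E3 v1=G3 v2=D4 downbeat m7
bar 4: v0=F3 v1=F4 v2=E4 downbeat M7
bar 5: v0=D3 v1=D4 v2=C4 downbeat m7
bar 6: v0=B3 v1=G4 v2=D5 downbeat m3
bar 7: v0=A3 v1=A4 v2=E5 downbeat P5
  -> R1 @ bar 1 tick 0 v(1, 2): A4/E5 P5 -> E4/B4 P5 similar
  -> R4 @ bar 2 tick 0 v(0, 1): F3/B3 TT untreated
  -> R2 @ bar 3 tick 0 v(1, 2): B3/A4 m7 -> G3/D4 P5 similar
  -> R4 @ bar 3 tick 0 v(0, 2): E3/D4 m7 untreated
  -> R2 @ bar 4 tick 0 v(0, 1): E3/G3 m3 -> F3/F4 P8 similar
  -> R3 @ bar 4 tick 0 v(1, 2): F4 above E4
  -> R4 @ bar 4 tick 0 v(0, 2): F3/E4 M7 untreated
  -> R7 @ bar 4 tick 0 v(1,): G3->F4 leap 10st
  -> R3 @ bar 4 tick 1 v(1, 2): F4 above E4
  -> R3 @ bar 4 tick 2 v(1, 2): F4 above E4
  -> R3 @ bar 4 tick 3 v(1, 2): F4 above E4
  -> R1 @ bar 5 tick 0 v(0, 1): F3/F4 P8 -> D3/D4 P8 similar
  -> R3 @ bar 5 tick 0 v(1, 2): D4 above C4
  -> R4 @ bar 5 tick 0 v(0, 2): D3/C4 m7 untreated
  -> R3 @ bar 5 tick 1 v(1, 2): D4 above C4
  -> R3 @ bar 5 tick 2 v(1, 2): D4 above C4
  -> R3 @ bar 5 tick 3 v(1, 2): D4 above C4
  -> R2 @ bar 6 tick 0 v(1, 2): D4/C4 M2 -> G4/D5 P5 similar
  -> R7 @ bar 6 tick 0 v(2,): C4->D5 leap 14st
  -> R1 @ bar 7 tick 0 v(1, 2): G4/D5 P5 -> A4/E5 P5 similar

(1, 0, R1, (1, 2))
(2, 0, R4, (0, 1))
(3, 0, R2, (1, 2))
(3, 0, R4, (0, 2))
(4, 0, R2, (0, 1))
(4, 0, R3, (1, 2))
(4, 0, R4, (0, 2))
(4, 0, R7, (1,))
(4, 1, R3, (1, 2))
(4, 2, R3, (1, 2))
(4, 3, R3, (1, 2))
(5, 0, R1, (0, 1))
(5, 0, R3, (1, 2))
(5, 0, R4, (0, 2))
(5, 1, R3, (1, 2))
(5, 2, R3, (1, 2))
(5, 3, R3, (1, 2))
(6, 0, R2, (1, 2))
(6, 0, R7, (2,))
(7, 0, R1, (1, 2))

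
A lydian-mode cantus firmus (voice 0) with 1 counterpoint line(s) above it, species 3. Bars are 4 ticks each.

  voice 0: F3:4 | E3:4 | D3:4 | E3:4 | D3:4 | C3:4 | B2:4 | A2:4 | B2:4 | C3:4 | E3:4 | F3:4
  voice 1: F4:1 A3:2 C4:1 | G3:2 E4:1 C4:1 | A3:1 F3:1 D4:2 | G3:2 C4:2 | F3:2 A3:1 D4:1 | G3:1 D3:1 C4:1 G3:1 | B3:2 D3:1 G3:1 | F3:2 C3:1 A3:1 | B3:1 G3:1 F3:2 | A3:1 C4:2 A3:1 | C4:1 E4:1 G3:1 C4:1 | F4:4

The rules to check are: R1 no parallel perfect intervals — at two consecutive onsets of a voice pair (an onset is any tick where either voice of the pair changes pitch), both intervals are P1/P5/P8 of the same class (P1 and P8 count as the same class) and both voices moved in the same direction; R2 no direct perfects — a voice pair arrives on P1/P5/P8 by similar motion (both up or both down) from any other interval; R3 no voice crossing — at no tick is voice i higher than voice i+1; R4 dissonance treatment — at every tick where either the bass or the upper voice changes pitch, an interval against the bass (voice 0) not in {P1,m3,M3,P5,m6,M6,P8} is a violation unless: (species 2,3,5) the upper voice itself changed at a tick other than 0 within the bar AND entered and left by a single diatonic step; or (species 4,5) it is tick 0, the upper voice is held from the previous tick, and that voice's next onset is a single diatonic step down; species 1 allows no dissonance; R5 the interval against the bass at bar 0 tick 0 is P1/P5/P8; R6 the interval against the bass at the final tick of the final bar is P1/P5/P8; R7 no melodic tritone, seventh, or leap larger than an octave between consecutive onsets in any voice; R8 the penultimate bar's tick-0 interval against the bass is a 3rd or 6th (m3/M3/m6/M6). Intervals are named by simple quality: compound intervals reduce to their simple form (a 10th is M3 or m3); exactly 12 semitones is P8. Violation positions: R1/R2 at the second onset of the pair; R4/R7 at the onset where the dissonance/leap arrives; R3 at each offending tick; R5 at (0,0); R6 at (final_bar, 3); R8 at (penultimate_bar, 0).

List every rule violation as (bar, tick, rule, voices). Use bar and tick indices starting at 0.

bar 0: v0=F3 v1=F4 downbeat P8
bar 1: v0=E3 v1=G3 downbeat m3
bar 2: v0=D3 v1=A3 downbeat P5
bar 3: v0=E3 v1=G3 downbeat m3
bar 4: v0=D3 v1=F3 downbeat m3
bar 5: v0=C3 v1=G3 downbeat P5
bar 6: v0=B2 v1=B3 downbeat P8
bar 7: v0=A2 v1=F3 downbeat m6
bar 8: v0=B2 v1=B3 downbeat P8
bar 9: v0=C3 v1=A3 downbeat M6
bar 10: v0=E3 v1=C4 downbeat m6
bar 11: v0=F3 v1=F4 downbeat P8
  -> R2 @ bar 2 tick 0 v(0, 1): E3/C4 m6 -> D3/A3 P5 similar
  -> R2 @ bar 5 tick 0 v(0, 1): D3/D4 P8 -> C3/G3 P5 similar
  -> R4 @ bar 5 tick 1 v(0, 1): C3/D3 M2 untreated
  -> R7 @ bar 5 tick 2 v(1,): D3->C4 leap 10st
  -> R1 @ bar 8 tick 0 v(0, 1): A2/A3 P8 -> B2/B3 P8 similar
  -> R4 @ bar 8 tick 2 v(0, 1): B2/F3 TT untreated
  -> R2 @ bar 11 tick 0 v(0, 1): E3/C4 m6 -> F3/F4 P8 similar

(2, 0, R2, (0, 1))
(5, 0, R2, (0, 1))
(5, 1, R4, (0, 1))
(5, 2, R7, (1,))
(8, 0, R1, (0, 1))
(8, 2, R4, (0, 1))
(11, 0, R2, (0, 1))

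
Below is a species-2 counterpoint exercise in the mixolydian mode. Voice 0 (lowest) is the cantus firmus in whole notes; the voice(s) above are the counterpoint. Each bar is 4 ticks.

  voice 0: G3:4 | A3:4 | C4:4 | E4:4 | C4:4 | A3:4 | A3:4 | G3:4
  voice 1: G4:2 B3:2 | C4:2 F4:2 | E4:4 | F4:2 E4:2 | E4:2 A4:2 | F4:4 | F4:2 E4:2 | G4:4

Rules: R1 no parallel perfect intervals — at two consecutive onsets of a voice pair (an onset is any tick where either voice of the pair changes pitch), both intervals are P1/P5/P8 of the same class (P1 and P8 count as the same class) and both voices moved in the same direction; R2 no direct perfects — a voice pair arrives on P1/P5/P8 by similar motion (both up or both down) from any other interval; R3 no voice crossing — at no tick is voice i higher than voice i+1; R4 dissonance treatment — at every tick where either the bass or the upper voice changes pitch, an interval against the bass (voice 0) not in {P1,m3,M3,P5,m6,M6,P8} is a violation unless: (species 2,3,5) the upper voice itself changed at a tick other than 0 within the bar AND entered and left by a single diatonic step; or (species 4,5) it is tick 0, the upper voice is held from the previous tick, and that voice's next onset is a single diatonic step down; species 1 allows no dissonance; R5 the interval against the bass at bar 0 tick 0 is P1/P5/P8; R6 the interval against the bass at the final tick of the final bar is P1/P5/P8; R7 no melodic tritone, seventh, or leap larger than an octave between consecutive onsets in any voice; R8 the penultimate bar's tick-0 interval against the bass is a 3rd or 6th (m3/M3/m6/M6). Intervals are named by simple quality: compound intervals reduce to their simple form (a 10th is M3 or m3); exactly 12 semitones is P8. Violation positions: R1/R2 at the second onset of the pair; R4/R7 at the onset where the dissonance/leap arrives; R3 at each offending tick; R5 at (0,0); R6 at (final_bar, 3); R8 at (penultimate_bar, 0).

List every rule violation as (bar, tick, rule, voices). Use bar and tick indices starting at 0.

bar 0: v0=G3 v1=G4 downbeat P8
bar 1: v0=A3 v1=C4 downbeat m3
bar 2: v0=C4 v1=E4 downbeat M3
bar 3: v0=E4 v1=F4 downbeat m2
bar 4: v0=C4 v1=E4 downbeat M3
bar 5: v0=A3 v1=F4 downbeat m6
bar 6: v0=A3 v1=F4 downbeat m6
bar 7: v0=G3 v1=G4 downbeat P8
  -> R4 @ bar 3 tick 0 v(0, 1): E4/F4 m2 untreated

(3, 0, R4, (0, 1))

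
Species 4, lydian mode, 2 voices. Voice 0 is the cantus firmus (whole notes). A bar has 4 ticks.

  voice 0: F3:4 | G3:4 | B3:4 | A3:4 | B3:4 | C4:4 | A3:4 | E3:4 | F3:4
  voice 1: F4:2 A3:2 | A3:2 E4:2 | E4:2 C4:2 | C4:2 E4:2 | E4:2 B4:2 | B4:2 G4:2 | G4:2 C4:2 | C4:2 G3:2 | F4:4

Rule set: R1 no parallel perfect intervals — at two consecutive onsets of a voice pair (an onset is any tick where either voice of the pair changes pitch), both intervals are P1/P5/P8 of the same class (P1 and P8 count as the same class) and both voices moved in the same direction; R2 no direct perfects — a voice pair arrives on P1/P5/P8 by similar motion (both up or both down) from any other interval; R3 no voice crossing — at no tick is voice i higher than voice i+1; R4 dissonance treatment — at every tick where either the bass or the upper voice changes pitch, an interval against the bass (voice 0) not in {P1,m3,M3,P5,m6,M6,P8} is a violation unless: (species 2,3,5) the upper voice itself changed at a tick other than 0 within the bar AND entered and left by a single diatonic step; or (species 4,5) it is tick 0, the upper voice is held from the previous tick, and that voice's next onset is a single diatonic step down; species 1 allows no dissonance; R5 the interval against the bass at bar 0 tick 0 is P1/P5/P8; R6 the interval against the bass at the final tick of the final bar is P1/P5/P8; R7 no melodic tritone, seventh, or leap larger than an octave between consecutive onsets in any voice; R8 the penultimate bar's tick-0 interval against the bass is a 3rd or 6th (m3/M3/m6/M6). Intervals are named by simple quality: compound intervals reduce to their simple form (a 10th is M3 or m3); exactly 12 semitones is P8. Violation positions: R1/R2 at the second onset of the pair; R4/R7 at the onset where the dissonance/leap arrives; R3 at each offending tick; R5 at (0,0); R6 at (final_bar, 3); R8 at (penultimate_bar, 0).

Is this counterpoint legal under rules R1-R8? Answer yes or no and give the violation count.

No (8 violations)

bar 0: v0=F3 v1=F4 (P8)
bar 1: v0=G3 v1=A3 (M2)
bar 2: v0=B3 v1=E4 (P4)
bar 3: v0=A3 v1=C4 (m3)
bar 4: v0=B3 v1=E4 (P4)
bar 5: v0=C4 v1=B4 (M7)
bar 6: v0=A3 v1=G4 (m7)
bar 7: v0=E3 v1=C4 (m6)
bar 8: v0=F3 v1=F4 (P8)
  R4 @ bar1.0: G3/A3 M2 untreated
  R4 @ bar2.0: B3/E4 P4 untreated
  R4 @ bar2.2: B3/C4 m2 untreated
  R4 @ bar4.0: B3/E4 P4 untreated
  R4 @ bar5.0: C4/B4 M7 untreated
  R4 @ bar6.0: A3/G4 m7 untreated
  R2 @ bar8.0: E3/G3 m3 -> F3/F4 P8 similar
  R7 @ bar8.0: G3->F4 leap 10st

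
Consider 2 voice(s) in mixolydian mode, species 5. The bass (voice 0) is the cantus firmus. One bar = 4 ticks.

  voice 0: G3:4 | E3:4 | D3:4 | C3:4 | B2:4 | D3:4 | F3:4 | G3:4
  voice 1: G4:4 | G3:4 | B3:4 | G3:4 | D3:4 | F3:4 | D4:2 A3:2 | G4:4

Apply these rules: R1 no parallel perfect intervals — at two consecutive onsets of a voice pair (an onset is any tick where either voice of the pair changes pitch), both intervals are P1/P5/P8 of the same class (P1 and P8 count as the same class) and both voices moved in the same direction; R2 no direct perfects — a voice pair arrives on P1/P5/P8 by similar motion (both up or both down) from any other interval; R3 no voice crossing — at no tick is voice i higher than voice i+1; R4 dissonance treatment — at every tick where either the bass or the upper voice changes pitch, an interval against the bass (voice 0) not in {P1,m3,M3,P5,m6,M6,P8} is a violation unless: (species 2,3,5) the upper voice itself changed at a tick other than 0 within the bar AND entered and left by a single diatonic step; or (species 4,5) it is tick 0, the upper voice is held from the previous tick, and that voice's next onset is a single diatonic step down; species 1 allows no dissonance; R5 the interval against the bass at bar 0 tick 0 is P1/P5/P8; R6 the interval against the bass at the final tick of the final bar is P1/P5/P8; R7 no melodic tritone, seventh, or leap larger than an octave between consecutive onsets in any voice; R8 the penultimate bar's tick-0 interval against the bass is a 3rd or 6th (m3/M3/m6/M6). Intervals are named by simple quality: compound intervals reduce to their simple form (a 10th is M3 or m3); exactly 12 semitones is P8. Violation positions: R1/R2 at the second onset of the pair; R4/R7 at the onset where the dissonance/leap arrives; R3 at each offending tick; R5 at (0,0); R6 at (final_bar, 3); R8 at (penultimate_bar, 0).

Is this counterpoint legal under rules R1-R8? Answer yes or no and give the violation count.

No (3 violations)

bar 0: v0=G3 v1=G4 (P8)
bar 1: v0=E3 v1=G3 (m3)
bar 2: v0=D3 v1=B3 (M6)
bar 3: v0=C3 v1=G3 (P5)
bar 4: v0=B2 v1=D3 (m3)
bar 5: v0=D3 v1=F3 (m3)
bar 6: v0=F3 v1=D4 (M6)
bar 7: v0=G3 v1=G4 (P8)
  R2 @ bar3.0: D3/B3 M6 -> C3/G3 P5 similar
  R2 @ bar7.0: F3/A3 M3 -> G3/G4 P8 similar
  R7 @ bar7.0: A3->G4 leap 10st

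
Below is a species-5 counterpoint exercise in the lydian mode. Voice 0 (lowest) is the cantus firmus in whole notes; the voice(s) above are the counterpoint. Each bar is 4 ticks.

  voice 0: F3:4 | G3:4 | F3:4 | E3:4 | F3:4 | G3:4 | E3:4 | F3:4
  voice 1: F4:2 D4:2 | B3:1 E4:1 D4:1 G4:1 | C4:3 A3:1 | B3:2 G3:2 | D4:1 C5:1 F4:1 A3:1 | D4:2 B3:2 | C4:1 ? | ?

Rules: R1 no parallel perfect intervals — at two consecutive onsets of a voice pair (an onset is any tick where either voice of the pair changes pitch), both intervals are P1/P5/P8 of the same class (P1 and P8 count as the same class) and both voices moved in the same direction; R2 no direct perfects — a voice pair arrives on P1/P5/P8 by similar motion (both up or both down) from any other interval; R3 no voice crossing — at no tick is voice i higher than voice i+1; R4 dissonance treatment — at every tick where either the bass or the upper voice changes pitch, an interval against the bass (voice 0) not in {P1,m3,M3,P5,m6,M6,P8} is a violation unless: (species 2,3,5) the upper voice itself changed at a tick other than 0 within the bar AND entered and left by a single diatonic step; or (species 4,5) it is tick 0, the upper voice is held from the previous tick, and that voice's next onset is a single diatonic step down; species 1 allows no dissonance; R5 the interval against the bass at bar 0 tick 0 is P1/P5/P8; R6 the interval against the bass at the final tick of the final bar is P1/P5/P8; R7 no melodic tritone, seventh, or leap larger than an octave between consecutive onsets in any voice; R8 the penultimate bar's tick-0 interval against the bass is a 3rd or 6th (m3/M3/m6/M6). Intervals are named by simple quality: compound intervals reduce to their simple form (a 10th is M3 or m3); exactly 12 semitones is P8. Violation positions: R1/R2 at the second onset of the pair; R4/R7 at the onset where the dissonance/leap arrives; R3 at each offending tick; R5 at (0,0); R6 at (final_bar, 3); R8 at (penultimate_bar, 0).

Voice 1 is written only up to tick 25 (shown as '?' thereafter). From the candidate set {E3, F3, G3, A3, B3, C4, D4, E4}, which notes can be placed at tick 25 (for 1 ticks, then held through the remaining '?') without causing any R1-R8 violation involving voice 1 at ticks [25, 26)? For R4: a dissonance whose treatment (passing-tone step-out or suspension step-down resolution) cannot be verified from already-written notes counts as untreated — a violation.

{B3, C4, E3, E4, G3}

E3: legal
F3: violates R4
G3: legal
A3: violates R4
B3: legal
C4: legal
D4: violates R4
E4: legal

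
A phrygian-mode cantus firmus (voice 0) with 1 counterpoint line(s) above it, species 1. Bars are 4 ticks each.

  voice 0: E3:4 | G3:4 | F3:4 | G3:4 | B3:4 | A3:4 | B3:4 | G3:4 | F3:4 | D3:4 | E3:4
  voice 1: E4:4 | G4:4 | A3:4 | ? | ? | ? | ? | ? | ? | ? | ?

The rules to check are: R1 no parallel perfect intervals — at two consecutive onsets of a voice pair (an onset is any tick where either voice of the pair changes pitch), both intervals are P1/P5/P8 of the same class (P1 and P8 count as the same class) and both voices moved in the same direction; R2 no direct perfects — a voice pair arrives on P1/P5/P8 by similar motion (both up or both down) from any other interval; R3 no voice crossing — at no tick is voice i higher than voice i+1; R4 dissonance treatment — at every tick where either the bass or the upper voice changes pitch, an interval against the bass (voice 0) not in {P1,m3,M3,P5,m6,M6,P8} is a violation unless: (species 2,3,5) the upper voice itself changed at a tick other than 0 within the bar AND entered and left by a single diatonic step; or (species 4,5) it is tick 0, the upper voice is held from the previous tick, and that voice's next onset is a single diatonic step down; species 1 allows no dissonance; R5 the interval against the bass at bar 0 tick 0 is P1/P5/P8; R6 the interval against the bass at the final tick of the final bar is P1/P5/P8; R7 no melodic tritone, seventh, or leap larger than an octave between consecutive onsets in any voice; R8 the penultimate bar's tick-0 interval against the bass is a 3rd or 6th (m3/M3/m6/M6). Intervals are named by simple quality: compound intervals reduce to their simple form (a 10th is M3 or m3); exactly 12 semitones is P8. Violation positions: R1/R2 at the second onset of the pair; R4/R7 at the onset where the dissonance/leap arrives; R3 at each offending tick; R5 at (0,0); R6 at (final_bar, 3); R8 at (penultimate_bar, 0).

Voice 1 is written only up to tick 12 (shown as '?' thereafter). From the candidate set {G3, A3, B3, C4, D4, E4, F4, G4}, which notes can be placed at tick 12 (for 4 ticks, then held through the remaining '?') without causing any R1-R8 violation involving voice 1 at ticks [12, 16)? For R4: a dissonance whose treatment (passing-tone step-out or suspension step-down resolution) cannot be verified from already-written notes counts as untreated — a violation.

{B3, E4, G3}

G3: legal
A3: violates R4
B3: legal
C4: violates R4
D4: violates R2
E4: legal
F4: violates R4
G4: violates R2,R7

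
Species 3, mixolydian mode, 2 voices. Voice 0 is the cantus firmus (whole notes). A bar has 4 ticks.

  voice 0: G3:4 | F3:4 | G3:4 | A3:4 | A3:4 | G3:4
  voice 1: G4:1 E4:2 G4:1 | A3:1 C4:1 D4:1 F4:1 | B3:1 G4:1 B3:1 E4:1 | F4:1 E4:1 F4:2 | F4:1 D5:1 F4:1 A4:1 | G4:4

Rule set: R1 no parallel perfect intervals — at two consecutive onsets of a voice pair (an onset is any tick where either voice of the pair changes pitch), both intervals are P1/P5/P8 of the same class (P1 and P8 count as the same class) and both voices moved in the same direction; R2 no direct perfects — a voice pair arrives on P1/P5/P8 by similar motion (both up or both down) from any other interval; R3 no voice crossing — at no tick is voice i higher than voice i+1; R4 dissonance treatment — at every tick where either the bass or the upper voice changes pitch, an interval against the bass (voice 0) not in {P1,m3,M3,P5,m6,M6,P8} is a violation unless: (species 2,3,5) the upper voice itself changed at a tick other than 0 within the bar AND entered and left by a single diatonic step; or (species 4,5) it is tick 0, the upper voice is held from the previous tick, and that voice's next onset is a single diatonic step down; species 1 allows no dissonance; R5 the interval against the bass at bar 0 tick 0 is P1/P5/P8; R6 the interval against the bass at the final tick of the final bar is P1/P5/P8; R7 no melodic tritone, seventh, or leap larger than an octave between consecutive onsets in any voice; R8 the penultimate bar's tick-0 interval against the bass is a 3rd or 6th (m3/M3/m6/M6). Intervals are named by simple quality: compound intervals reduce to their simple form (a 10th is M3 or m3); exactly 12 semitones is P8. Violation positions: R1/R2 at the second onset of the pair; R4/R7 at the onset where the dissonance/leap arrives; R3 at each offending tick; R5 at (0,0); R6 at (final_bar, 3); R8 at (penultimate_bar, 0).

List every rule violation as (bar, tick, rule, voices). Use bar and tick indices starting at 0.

(1, 0, R7, (1,))
(2, 0, R7, (1,))
(4, 1, R4, (0, 1))
(5, 0, R1, (0, 1))

bar 0: v0=G3 v1=G4 downbeat P8
bar 1: v0=F3 v1=A3 downbeat M3
bar 2: v0=G3 v1=B3 downbeat M3
bar 3: v0=A3 v1=F4 downbeat m6
bar 4: v0=A3 v1=F4 downbeat m6
bar 5: v0=G3 v1=G4 downbeat P8
  -> R7 @ bar 1 tick 0 v(1,): G4->A3 leap 10st
  -> R7 @ bar 2 tick 0 v(1,): F4->B3 leap 6st
  -> R4 @ bar 4 tick 1 v(0, 1): A3/D5 P4 untreated
  -> R1 @ bar 5 tick 0 v(0, 1): A3/A4 P8 -> G3/G4 P8 similar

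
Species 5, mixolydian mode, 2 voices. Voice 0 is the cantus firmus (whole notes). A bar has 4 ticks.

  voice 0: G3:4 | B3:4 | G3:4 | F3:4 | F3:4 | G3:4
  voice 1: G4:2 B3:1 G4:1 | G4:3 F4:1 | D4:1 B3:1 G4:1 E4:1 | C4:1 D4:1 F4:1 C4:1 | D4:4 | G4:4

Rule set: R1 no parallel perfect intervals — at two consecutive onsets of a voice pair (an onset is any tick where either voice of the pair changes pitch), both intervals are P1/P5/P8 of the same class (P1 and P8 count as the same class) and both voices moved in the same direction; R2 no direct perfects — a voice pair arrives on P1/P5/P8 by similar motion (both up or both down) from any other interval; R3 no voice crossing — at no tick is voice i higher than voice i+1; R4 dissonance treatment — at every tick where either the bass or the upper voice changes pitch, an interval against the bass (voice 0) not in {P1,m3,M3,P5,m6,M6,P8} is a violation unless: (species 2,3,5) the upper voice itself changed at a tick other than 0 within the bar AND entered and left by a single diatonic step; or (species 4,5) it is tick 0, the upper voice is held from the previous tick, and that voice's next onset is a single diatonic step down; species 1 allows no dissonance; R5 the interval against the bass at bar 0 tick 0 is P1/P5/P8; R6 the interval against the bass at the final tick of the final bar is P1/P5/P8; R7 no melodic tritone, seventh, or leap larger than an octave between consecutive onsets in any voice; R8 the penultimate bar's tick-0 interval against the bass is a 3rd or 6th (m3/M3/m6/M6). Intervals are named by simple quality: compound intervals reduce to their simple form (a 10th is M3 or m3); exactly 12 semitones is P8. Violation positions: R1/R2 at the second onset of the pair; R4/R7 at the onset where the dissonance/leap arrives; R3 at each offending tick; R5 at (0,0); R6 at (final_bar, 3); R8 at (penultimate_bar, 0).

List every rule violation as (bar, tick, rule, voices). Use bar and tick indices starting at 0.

bar 0: v0=G3 v1=G4 downbeat P8
bar 1: v0=B3 v1=G4 downbeat m6
bar 2: v0=G3 v1=D4 downbeat P5
bar 3: v0=F3 v1=C4 downbeat P5
bar 4: v0=F3 v1=D4 downbeat M6
bar 5: v0=G3 v1=G4 downbeat P8
  -> R4 @ bar 1 tick 3 v(0, 1): B3/F4 TT untreated
  -> R2 @ bar 2 tick 0 v(0, 1): B3/F4 TT -> G3/D4 P5 similar
  -> R2 @ bar 3 tick 0 v(0, 1): G3/E4 M6 -> F3/C4 P5 similar
  -> R2 @ bar 5 tick 0 v(0, 1): F3/D4 M6 -> G3/G4 P8 similar

(1, 3, R4, (0, 1))
(2, 0, R2, (0, 1))
(3, 0, R2, (0, 1))
(5, 0, R2, (0, 1))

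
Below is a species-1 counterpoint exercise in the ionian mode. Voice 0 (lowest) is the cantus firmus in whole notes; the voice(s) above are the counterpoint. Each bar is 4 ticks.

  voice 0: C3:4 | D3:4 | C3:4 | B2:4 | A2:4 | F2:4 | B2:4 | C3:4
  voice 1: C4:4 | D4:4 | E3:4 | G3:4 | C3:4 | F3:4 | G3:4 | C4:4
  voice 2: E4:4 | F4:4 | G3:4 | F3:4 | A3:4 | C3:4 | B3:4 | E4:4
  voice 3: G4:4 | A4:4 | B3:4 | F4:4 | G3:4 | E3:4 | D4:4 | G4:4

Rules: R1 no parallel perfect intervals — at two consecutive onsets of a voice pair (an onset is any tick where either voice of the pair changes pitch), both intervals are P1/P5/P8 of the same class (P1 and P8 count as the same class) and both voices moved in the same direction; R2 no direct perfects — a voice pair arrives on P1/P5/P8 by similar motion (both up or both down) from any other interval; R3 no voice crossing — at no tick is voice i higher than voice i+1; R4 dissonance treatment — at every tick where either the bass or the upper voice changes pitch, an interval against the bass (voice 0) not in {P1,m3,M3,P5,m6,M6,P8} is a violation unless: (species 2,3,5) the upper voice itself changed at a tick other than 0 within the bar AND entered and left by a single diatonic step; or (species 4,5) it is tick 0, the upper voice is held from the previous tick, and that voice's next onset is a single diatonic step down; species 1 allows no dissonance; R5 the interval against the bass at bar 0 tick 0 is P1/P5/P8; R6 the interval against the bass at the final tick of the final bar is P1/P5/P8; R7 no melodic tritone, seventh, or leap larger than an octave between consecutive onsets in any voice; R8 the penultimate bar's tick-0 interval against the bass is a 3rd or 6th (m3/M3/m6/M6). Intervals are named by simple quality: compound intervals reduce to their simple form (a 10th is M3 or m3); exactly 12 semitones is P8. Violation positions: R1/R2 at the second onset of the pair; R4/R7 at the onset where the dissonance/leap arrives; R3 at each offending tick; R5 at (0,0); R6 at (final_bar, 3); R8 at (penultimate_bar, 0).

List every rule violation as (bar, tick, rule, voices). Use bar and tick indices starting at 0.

bar 0: v0=C3 v1=C4 v2=E4 v3=G4 downbeat P5
bar 1: v0=D3 v1=D4 v2=F4 v3=A4 downbeat P5
bar 2: v0=C3 v1=E3 v2=G3 v3=B3 downbeat M7
bar 3: v0=B2 v1=G3 v2=F3 v3=F4 downbeat TT
bar 4: v0=A2 v1=C3 v2=A3 v3=G3 downbeat m7
bar 5: v0=F2 v1=F3 v2=C3 v3=E3 downbeat M7
bar 6: v0=B2 v1=G3 v2=B3 v3=D4 downbeat m3
bar 7: v0=C3 v1=C4 v2=E4 v3=G4 downbeat P5
  -> R5 @ bar 0 tick 0 v(0, 2): opens on M3
  -> R1 @ bar 1 tick 0 v(0, 1): C3/C4 P8 -> D3/D4 P8 similar
  -> R1 @ bar 1 tick 0 v(0, 3): C3/G4 P5 -> D3/A4 P5 similar
  -> R1 @ bar 1 tick 0 v(1, 3): C4/G4 P5 -> D4/A4 P5 similar
  -> R1 @ bar 2 tick 0 v(1, 3): D4/A4 P5 -> E3/B3 P5 similar
  -> R2 @ bar 2 tick 0 v(0, 2): D3/F4 m3 -> C3/G3 P5 similar
  -> R4 @ bar 2 tick 0 v(0, 3): C3/B3 M7 untreated
  -> R7 @ bar 2 tick 0 v(1,): D4->E3 leap 10st
  -> R7 @ bar 2 tick 0 v(2,): F4->G3 leap 10st
  -> R7 @ bar 2 tick 0 v(3,): A4->B3 leap 10st
  -> R3 @ bar 3 tick 0 v(1, 2): G3 above F3
  -> R4 @ bar 3 tick 0 v(0, 2): B2/F3 TT untreated
  -> R4 @ bar 3 tick 0 v(0, 3): B2/F4 TT untreated
  -> R7 @ bar 3 tick 0 v(3,): B3->F4 leap 6st
  -> R3 @ bar 3 tick 1 v(1, 2): G3 above F3
  -> R3 @ bar 3 tick 2 v(1, 2): G3 above F3
  -> R3 @ bar 3 tick 3 v(1, 2): G3 above F3
  -> R2 @ bar 4 tick 0 v(1, 3): G3/F4 m7 -> C3/G3 P5 similar
  -> R3 @ bar 4 tick 0 v(2, 3): A3 above G3
  -> R4 @ bar 4 tick 0 v(0, 3): A2/G3 m7 untreated
  -> R7 @ bar 4 tick 0 v(3,): F4->G3 leap 10st
  -> R3 @ bar 4 tick 1 v(2, 3): A3 above G3
  -> R3 @ bar 4 tick 2 v(2, 3): A3 above G3
  -> R3 @ bar 4 tick 3 v(2, 3): A3 above G3
  -> R2 @ bar 5 tick 0 v(0, 2): A2/A3 P8 -> F2/C3 P5 similar
  -> R3 @ bar 5 tick 0 v(1, 2): F3 above C3
  -> R4 @ bar 5 tick 0 v(0, 3): F2/E3 M7 untreated
  -> R3 @ bar 5 tick 1 v(1, 2): F3 above C3
  -> R3 @ bar 5 tick 2 v(1, 2): F3 above C3
  -> R3 @ bar 5 tick 3 v(1, 2): F3 above C3
  -> R2 @ bar 6 tick 0 v(0, 2): F2/C3 P5 -> B2/B3 P8 similar
  -> R2 @ bar 6 tick 0 v(1, 3): F3/E3 m2 -> G3/D4 P5 similar
  -> R7 @ bar 6 tick 0 v(0,): F2->B2 leap 6st
  -> R7 @ bar 6 tick 0 v(2,): C3->B3 leap 11st
  -> R7 @ bar 6 tick 0 v(3,): E3->D4 leap 10st
  -> R8 @ bar 6 tick 0 v(0, 2): penult P8 not 3rd/6th
  -> R1 @ bar 7 tick 0 v(1, 3): G3/D4 P5 -> C4/G4 P5 similar
  -> R2 @ bar 7 tick 0 v(0, 1): B2/G3 m6 -> C3/C4 P8 similar
  -> R2 @ bar 7 tick 0 v(0, 3): B2/D4 m3 -> C3/G4 P5 similar
  -> R6 @ bar 7 tick 3 v(0, 2): closes on M3

(0, 0, R5, (0, 2))
(1, 0, R1, (0, 1))
(1, 0, R1, (0, 3))
(1, 0, R1, (1, 3))
(2, 0, R1, (1, 3))
(2, 0, R2, (0, 2))
(2, 0, R4, (0, 3))
(2, 0, R7, (1,))
(2, 0, R7, (2,))
(2, 0, R7, (3,))
(3, 0, R3, (1, 2))
(3, 0, R4, (0, 2))
(3, 0, R4, (0, 3))
(3, 0, R7, (3,))
(3, 1, R3, (1, 2))
(3, 2, R3, (1, 2))
(3, 3, R3, (1, 2))
(4, 0, R2, (1, 3))
(4, 0, R3, (2, 3))
(4, 0, R4, (0, 3))
(4, 0, R7, (3,))
(4, 1, R3, (2, 3))
(4, 2, R3, (2, 3))
(4, 3, R3, (2, 3))
(5, 0, R2, (0, 2))
(5, 0, R3, (1, 2))
(5, 0, R4, (0, 3))
(5, 1, R3, (1, 2))
(5, 2, R3, (1, 2))
(5, 3, R3, (1, 2))
(6, 0, R2, (0, 2))
(6, 0, R2, (1, 3))
(6, 0, R7, (0,))
(6, 0, R7, (2,))
(6, 0, R7, (3,))
(6, 0, R8, (0, 2))
(7, 0, R1, (1, 3))
(7, 0, R2, (0, 1))
(7, 0, R2, (0, 3))
(7, 3, R6, (0, 2))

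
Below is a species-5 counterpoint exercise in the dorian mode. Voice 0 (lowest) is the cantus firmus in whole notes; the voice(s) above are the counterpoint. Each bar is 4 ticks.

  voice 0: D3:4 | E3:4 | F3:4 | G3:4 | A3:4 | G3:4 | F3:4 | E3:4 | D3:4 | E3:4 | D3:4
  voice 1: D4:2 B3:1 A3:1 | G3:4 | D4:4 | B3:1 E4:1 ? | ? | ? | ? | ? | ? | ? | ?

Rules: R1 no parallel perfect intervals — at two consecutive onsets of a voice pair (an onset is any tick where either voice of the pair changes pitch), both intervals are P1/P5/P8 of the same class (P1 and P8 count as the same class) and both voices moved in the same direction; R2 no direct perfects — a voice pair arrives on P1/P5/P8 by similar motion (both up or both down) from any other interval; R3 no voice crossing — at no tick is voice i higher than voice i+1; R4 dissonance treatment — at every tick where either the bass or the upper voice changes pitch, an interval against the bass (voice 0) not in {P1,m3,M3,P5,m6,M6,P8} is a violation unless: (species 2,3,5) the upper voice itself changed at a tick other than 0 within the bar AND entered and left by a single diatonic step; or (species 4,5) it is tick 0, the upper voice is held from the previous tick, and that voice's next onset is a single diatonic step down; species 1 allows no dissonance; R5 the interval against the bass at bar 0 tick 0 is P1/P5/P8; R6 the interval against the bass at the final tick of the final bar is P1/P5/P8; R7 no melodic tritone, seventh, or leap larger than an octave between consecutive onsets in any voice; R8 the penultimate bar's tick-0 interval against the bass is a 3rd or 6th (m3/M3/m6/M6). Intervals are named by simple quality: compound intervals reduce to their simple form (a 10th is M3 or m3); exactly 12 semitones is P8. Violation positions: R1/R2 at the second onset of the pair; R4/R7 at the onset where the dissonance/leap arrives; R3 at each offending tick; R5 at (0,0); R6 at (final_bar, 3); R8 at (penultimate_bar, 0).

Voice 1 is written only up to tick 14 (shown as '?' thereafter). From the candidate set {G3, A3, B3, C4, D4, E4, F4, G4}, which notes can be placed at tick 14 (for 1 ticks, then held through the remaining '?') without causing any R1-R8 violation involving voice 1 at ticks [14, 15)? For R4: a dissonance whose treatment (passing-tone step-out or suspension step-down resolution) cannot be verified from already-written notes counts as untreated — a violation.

G3: legal
A3: violates R4
B3: legal
C4: violates R4
D4: legal
E4: legal
F4: violates R4
G4: legal

{B3, D4, E4, G3, G4}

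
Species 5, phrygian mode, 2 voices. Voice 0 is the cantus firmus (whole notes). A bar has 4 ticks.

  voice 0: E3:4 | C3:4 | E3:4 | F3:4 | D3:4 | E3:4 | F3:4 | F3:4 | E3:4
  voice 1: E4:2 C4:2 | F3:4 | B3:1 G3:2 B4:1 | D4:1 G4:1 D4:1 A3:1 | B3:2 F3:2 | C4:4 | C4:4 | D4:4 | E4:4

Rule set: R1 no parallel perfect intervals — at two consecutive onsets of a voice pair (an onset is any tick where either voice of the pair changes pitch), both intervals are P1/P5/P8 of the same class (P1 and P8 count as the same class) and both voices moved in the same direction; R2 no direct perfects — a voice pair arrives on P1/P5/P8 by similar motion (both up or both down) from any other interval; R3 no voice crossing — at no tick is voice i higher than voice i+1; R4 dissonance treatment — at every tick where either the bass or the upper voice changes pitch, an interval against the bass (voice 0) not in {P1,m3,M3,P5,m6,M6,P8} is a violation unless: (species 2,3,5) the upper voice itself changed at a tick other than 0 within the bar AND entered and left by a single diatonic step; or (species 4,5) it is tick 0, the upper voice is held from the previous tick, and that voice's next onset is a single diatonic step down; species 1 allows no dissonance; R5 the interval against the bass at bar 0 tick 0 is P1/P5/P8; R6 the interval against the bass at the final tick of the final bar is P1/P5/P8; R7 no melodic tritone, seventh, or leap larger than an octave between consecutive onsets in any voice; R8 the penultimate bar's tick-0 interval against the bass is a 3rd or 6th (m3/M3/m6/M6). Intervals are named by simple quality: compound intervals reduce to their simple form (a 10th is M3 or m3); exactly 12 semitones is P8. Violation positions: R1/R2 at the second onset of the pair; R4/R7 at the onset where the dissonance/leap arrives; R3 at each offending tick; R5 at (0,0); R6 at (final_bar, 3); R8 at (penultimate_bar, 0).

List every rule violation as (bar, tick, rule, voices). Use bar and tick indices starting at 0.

(1, 0, R4, (0, 1))
(2, 0, R2, (0, 1))
(2, 0, R7, (1,))
(2, 3, R7, (1,))
(3, 1, R4, (0, 1))
(4, 2, R7, (1,))

bar 0: v0=E3 v1=E4 downbeat P8
bar 1: v0=C3 v1=F3 downbeat P4
bar 2: v0=E3 v1=B3 downbeat P5
bar 3: v0=F3 v1=D4 downbeat M6
bar 4: v0=D3 v1=B3 downbeat M6
bar 5: v0=E3 v1=C4 downbeat m6
bar 6: v0=F3 v1=C4 downbeat P5
bar 7: v0=F3 v1=D4 downbeat M6
bar 8: v0=E3 v1=E4 downbeat P8
  -> R4 @ bar 1 tick 0 v(0, 1): C3/F3 P4 untreated
  -> R2 @ bar 2 tick 0 v(0, 1): C3/F3 P4 -> E3/B3 P5 similar
  -> R7 @ bar 2 tick 0 v(1,): F3->B3 leap 6st
  -> R7 @ bar 2 tick 3 v(1,): G3->B4 leap 16st
  -> R4 @ bar 3 tick 1 v(0, 1): F3/G4 M2 untreated
  -> R7 @ bar 4 tick 2 v(1,): B3->F3 leap 6st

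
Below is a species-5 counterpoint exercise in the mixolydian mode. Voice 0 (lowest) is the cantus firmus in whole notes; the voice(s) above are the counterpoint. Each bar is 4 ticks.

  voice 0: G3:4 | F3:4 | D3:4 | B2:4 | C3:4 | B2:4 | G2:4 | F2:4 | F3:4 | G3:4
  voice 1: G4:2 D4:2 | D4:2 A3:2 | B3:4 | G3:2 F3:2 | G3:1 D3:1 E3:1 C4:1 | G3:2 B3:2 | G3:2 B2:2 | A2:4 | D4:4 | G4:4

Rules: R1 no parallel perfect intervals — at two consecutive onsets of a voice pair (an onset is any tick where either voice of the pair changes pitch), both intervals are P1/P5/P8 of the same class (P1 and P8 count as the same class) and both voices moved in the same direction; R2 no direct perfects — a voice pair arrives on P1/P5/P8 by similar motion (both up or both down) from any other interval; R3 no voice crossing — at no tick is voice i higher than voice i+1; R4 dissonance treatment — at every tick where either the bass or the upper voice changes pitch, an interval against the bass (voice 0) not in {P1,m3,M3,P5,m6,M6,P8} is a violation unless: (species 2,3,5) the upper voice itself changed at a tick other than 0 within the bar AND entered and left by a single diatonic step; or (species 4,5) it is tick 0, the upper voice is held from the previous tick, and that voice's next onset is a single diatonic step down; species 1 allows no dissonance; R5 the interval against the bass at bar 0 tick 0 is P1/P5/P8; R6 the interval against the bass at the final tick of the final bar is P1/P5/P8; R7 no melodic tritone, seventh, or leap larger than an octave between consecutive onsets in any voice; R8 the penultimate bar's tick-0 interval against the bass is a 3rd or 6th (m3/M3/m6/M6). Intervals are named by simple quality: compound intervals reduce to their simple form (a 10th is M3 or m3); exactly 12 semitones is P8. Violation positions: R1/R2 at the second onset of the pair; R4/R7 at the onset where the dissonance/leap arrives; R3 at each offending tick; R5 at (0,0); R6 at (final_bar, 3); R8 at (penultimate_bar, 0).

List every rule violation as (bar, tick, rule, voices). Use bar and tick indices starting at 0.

bar 0: v0=G3 v1=G4 downbeat P8
bar 1: v0=F3 v1=D4 downbeat M6
bar 2: v0=D3 v1=B3 downbeat M6
bar 3: v0=B2 v1=G3 downbeat m6
bar 4: v0=C3 v1=G3 downbeat P5
bar 5: v0=B2 v1=G3 downbeat m6
bar 6: v0=G2 v1=G3 downbeat P8
bar 7: v0=F2 v1=A2 downbeat M3
bar 8: v0=F3 v1=D4 downbeat M6
bar 9: v0=G3 v1=G4 downbeat P8
  -> R2 @ bar 4 tick 0 v(0, 1): B2/F3 TT -> C3/G3 P5 similar
  -> R4 @ bar 4 tick 1 v(0, 1): C3/D3 M2 untreated
  -> R1 @ bar 6 tick 0 v(0, 1): B2/B3 P8 -> G2/G3 P8 similar
  -> R7 @ bar 8 tick 0 v(1,): A2->D4 leap 17st
  -> R2 @ bar 9 tick 0 v(0, 1): F3/D4 M6 -> G3/G4 P8 similar

(4, 0, R2, (0, 1))
(4, 1, R4, (0, 1))
(6, 0, R1, (0, 1))
(8, 0, R7, (1,))
(9, 0, R2, (0, 1))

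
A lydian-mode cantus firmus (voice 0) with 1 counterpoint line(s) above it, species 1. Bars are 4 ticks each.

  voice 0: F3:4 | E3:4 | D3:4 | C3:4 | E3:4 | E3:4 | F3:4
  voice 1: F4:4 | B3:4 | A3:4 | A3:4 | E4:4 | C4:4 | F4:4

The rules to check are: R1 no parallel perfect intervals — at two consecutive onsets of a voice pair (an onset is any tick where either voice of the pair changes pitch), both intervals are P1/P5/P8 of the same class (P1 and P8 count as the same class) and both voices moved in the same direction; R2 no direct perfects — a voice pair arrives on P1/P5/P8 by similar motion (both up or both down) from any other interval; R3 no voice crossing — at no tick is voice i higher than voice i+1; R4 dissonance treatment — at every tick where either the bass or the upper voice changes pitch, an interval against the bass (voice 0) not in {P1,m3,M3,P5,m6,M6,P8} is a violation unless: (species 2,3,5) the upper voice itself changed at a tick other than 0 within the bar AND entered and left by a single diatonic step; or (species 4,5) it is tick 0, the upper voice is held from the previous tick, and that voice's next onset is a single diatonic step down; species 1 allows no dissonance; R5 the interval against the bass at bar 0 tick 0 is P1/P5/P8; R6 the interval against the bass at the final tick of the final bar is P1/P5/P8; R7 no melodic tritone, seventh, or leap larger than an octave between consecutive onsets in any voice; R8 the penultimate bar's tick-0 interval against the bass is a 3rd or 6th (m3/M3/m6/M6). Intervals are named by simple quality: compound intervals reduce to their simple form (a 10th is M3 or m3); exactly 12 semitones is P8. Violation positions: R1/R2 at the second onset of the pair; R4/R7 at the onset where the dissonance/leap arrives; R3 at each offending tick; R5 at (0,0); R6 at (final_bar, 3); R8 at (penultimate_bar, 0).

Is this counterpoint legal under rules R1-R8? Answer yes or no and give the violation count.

bar 0: v0=F3 v1=F4 (P8)
bar 1: v0=E3 v1=B3 (P5)
bar 2: v0=D3 v1=A3 (P5)
bar 3: v0=C3 v1=A3 (M6)
bar 4: v0=E3 v1=E4 (P8)
bar 5: v0=E3 v1=C4 (m6)
bar 6: v0=F3 v1=F4 (P8)
  R2 @ bar1.0: F3/F4 P8 -> E3/B3 P5 similar
  R7 @ bar1.0: F4->B3 leap 6st
  R1 @ bar2.0: E3/B3 P5 -> D3/A3 P5 similar
  R2 @ bar4.0: C3/A3 M6 -> E3/E4 P8 similar
  R2 @ bar6.0: E3/C4 m6 -> F3/F4 P8 similar

No (5 violations)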